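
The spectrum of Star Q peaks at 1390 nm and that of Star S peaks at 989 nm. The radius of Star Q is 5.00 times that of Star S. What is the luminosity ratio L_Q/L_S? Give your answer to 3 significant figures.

Wien's law gives T ∝ 1/λ_max, so T_Q/T_S = λ_S/λ_Q = 989/1390 = 0.7115.
Then L ∝ R²T⁴ gives L_Q/L_S = (5.00)² × (0.7115)⁴ = 25.00 × 0.2563 = 6.407.

6.41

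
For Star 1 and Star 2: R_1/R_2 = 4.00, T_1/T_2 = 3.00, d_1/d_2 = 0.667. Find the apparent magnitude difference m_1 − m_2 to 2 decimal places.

L_1/L_2 = (4.00)²(3.00)⁴ = 1296.
F_1/F_2 = (L_1/L_2)/(d_1/d_2)² = 1296/0.4449 = 2913.
m_1 − m_2 = −2.5 log₁₀(2913) = -8.66.

-8.66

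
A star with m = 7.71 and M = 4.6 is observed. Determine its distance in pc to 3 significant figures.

41.9 pc

m − M = 5 log₁₀(d/10 pc)
7.71 − (4.6) = 3.11 = 5 log₁₀(d/10)
d = 10 × 10^(3.11/5) = 10 × 10^0.622 = 41.88 pc.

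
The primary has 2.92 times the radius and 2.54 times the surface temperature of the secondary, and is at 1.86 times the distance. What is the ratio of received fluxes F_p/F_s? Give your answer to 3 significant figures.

L_p/L_s = (R_p/R_s)²(T_p/T_s)⁴ = (2.92)² × (2.54)⁴ = 354.9.
F_p/F_s = (L_p/L_s)/(d_p/d_s)² = 354.9 / (1.86)² = 102.6.

103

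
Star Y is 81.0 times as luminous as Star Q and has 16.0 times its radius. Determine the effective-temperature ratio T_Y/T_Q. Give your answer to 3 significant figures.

0.750

L ∝ R²T⁴ gives T ∝ (L/R²)^(1/4), so
T_Y/T_Q = (81.0 / 16.0²)^(1/4) = (0.3164)^(1/4) = 0.7500.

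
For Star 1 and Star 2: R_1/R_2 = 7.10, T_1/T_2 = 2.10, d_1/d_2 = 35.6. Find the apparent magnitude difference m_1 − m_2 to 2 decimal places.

L_1/L_2 = (7.10)²(2.10)⁴ = 980.4.
F_1/F_2 = (L_1/L_2)/(d_1/d_2)² = 980.4/1267 = 0.7736.
m_1 − m_2 = −2.5 log₁₀(0.7736) = 0.28.

0.28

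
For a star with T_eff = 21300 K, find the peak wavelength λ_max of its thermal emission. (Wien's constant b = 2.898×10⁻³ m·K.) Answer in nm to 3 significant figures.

λ_max = b/T = 2.898×10⁻³ / 21300 = 1.36×10^-7 m = 136.1 nm.

136 nm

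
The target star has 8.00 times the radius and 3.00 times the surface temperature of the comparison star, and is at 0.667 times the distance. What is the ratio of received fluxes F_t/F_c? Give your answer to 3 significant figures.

1.17×10^4

L_t/L_c = (R_t/R_c)²(T_t/T_c)⁴ = (8.00)² × (3.00)⁴ = 5184.
F_t/F_c = (L_t/L_c)/(d_t/d_c)² = 5184 / (0.667)² = 1.165×10^4.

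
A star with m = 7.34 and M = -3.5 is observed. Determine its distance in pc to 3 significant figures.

1.47×10^3 pc

m − M = 5 log₁₀(d/10 pc)
7.34 − (-3.5) = 10.84 = 5 log₁₀(d/10)
d = 10 × 10^(10.84/5) = 10 × 10^2.168 = 1472 pc.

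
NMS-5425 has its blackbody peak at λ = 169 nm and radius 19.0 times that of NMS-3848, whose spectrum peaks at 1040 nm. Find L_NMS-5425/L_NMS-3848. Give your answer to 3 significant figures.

5.18×10^5

Wien's law gives T ∝ 1/λ_max, so T_NMS-5425/T_NMS-3848 = λ_NMS-3848/λ_NMS-5425 = 1040/169 = 6.154.
Then L ∝ R²T⁴ gives L_NMS-5425/L_NMS-3848 = (19.0)² × (6.154)⁴ = 361.0 × 1434 = 5.177×10^5.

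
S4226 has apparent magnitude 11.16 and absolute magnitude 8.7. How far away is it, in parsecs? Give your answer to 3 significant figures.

31.0 pc

m − M = 5 log₁₀(d/10 pc)
11.16 − (8.7) = 2.46 = 5 log₁₀(d/10)
d = 10 × 10^(2.46/5) = 10 × 10^0.492 = 31.05 pc.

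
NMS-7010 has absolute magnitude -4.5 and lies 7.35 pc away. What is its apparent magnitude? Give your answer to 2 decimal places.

-5.17

m = M + 5 log₁₀(d/10 pc) = -4.5 + 5 log₁₀(7.35/10)
  = -4.5 + 5 × -0.134 = -4.5 + -0.67 = -5.17.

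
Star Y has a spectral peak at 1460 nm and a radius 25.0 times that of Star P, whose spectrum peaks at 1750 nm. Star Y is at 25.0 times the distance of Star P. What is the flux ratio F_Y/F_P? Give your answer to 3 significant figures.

Wien's law: T_Y/T_P = λ_P/λ_Y = 1750/1460 = 1.199.
L_Y/L_P = (R_Y/R_P)²(T_Y/T_P)⁴ = (25.0)²(1.199)⁴ = 1290.
F_Y/F_P = (L_Y/L_P)/(d_Y/d_P)² = 1290/(25.0)² = 2.064.

2.06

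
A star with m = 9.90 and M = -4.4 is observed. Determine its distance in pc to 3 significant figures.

7.24×10^3 pc

m − M = 5 log₁₀(d/10 pc)
9.90 − (-4.4) = 14.30 = 5 log₁₀(d/10)
d = 10 × 10^(14.30/5) = 10 × 10^2.860 = 7244 pc.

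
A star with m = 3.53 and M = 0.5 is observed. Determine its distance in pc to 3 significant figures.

40.4 pc

m − M = 5 log₁₀(d/10 pc)
3.53 − (0.5) = 3.03 = 5 log₁₀(d/10)
d = 10 × 10^(3.03/5) = 10 × 10^0.606 = 40.36 pc.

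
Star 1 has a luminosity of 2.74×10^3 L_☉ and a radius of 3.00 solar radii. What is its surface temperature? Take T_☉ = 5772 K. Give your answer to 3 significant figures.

2.41×10^4 K

T/T_☉ = (L/L_☉)^(1/4) / (R/R_☉)^(1/2)
T = 5772 × (2.74×10^3)^(1/4) / √(3.00) = 5772 × 7.235 / 1.732 = 2.411×10^4 K.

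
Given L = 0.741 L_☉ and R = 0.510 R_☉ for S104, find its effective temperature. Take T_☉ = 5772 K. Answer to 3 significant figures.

T/T_☉ = (L/L_☉)^(1/4) / (R/R_☉)^(1/2)
T = 5772 × (0.741)^(1/4) / √(0.510) = 5772 × 0.9278 / 0.7141 = 7499 K.

7.50×10^3 K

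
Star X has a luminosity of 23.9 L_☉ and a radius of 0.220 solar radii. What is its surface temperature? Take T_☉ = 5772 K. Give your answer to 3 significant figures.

T/T_☉ = (L/L_☉)^(1/4) / (R/R_☉)^(1/2)
T = 5772 × (23.9)^(1/4) / √(0.220) = 5772 × 2.211 / 0.4690 = 2.721×10^4 K.

2.72×10^4 K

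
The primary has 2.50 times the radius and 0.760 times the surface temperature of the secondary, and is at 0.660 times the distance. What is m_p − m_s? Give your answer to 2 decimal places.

-1.70

L_p/L_s = (2.50)²(0.760)⁴ = 2.085.
F_p/F_s = (L_p/L_s)/(d_p/d_s)² = 2.085/0.4356 = 4.787.
m_p − m_s = −2.5 log₁₀(4.787) = -1.70.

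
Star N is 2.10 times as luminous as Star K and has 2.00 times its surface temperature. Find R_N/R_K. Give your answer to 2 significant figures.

0.36

L ∝ R²T⁴ gives R ∝ √L / T², so
R_N/R_K = √(2.10) / (2.00)² = 1.449 / 4.000 = 0.3623.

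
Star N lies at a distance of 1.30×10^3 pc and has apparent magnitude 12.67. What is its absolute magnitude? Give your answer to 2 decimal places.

M = m − 5 log₁₀(d/10 pc) = 12.67 − 5 log₁₀(1.30×10^3/10)
  = 12.67 − 5 × 2.114 = 12.67 − 10.57 = 2.10.

2.10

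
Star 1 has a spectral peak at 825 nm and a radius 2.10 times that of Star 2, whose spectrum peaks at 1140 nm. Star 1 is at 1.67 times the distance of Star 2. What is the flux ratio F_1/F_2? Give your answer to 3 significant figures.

Wien's law: T_1/T_2 = λ_2/λ_1 = 1140/825 = 1.382.
L_1/L_2 = (R_1/R_2)²(T_1/T_2)⁴ = (2.10)²(1.382)⁴ = 16.08.
F_1/F_2 = (L_1/L_2)/(d_1/d_2)² = 16.08/(1.67)² = 5.765.

5.77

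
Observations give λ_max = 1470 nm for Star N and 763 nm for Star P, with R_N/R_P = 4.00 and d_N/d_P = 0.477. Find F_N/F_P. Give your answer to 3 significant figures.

5.10

Wien's law: T_N/T_P = λ_P/λ_N = 763/1470 = 0.5190.
L_N/L_P = (R_N/R_P)²(T_N/T_P)⁴ = (4.00)²(0.5190)⁴ = 1.161.
F_N/F_P = (L_N/L_P)/(d_N/d_P)² = 1.161/(0.477)² = 5.104.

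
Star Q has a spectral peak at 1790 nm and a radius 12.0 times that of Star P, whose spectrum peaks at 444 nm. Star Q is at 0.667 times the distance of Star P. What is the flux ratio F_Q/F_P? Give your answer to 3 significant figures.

1.23

Wien's law: T_Q/T_P = λ_P/λ_Q = 444/1790 = 0.2480.
L_Q/L_P = (R_Q/R_P)²(T_Q/T_P)⁴ = (12.0)²(0.2480)⁴ = 0.5451.
F_Q/F_P = (L_Q/L_P)/(d_Q/d_P)² = 0.5451/(0.667)² = 1.225.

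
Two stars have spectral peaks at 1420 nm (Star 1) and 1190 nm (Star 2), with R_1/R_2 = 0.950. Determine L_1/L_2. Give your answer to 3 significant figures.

Wien's law gives T ∝ 1/λ_max, so T_1/T_2 = λ_2/λ_1 = 1190/1420 = 0.8380.
Then L ∝ R²T⁴ gives L_1/L_2 = (0.950)² × (0.8380)⁴ = 0.9025 × 0.4932 = 0.4451.

0.445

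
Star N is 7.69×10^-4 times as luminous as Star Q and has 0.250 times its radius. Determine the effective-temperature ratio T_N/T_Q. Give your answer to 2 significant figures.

0.33

L ∝ R²T⁴ gives T ∝ (L/R²)^(1/4), so
T_N/T_Q = (7.69×10^-4 / 0.250²)^(1/4) = (0.01230)^(1/4) = 0.3331.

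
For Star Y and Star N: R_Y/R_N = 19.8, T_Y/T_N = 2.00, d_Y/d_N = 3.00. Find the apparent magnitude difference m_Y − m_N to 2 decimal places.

-7.11

L_Y/L_N = (19.8)²(2.00)⁴ = 6273.
F_Y/F_N = (L_Y/L_N)/(d_Y/d_N)² = 6273/9.000 = 697.0.
m_Y − m_N = −2.5 log₁₀(697.0) = -7.11.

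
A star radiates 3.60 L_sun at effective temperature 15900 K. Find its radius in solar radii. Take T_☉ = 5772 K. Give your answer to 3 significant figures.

0.250 solar radii

R/R_☉ = √(L/L_☉) / (T/T_☉)² = √(3.60) / (2.755)²
       = 1.897 / 7.588 = 0.2500.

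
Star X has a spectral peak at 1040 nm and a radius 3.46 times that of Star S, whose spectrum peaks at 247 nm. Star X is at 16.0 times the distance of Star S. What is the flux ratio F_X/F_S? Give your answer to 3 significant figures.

1.49×10^-4

Wien's law: T_X/T_S = λ_S/λ_X = 247/1040 = 0.2375.
L_X/L_S = (R_X/R_S)²(T_X/T_S)⁴ = (3.46)²(0.2375)⁴ = 0.03809.
F_X/F_S = (L_X/L_S)/(d_X/d_S)² = 0.03809/(16.0)² = 1.488×10^-4.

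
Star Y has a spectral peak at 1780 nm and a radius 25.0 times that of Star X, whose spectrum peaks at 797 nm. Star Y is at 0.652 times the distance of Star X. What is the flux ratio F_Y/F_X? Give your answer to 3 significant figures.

59.1

Wien's law: T_Y/T_X = λ_X/λ_Y = 797/1780 = 0.4478.
L_Y/L_X = (R_Y/R_X)²(T_Y/T_X)⁴ = (25.0)²(0.4478)⁴ = 25.12.
F_Y/F_X = (L_Y/L_X)/(d_Y/d_X)² = 25.12/(0.652)² = 59.09.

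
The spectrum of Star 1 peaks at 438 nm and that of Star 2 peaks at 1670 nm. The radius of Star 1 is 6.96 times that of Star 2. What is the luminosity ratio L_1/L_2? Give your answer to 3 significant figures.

1.02×10^4

Wien's law gives T ∝ 1/λ_max, so T_1/T_2 = λ_2/λ_1 = 1670/438 = 3.813.
Then L ∝ R²T⁴ gives L_1/L_2 = (6.96)² × (3.813)⁴ = 48.44 × 211.3 = 1.024×10^4.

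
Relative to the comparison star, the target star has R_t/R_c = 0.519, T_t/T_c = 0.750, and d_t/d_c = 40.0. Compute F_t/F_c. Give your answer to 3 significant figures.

L_t/L_c = (R_t/R_c)²(T_t/T_c)⁴ = (0.519)² × (0.750)⁴ = 0.08523.
F_t/F_c = (L_t/L_c)/(d_t/d_c)² = 0.08523 / (40.0)² = 5.327×10^-5.

5.33×10^-5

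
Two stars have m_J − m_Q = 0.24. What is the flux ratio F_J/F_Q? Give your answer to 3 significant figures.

F_J/F_Q = 10^(−(m_J − m_Q)/2.5) = 10^(-0.24/2.5) = 10^-0.096 = 0.8017.

0.802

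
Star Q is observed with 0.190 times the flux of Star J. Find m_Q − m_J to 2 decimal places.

1.80

m_Q − m_J = −2.5 log₁₀(F_Q/F_J) = −2.5 log₁₀(0.190) = −2.5 × (-0.721) = 1.803.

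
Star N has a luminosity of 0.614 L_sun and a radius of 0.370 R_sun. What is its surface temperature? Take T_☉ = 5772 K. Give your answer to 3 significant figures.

8.40×10^3 K

T/T_☉ = (L/L_☉)^(1/4) / (R/R_☉)^(1/2)
T = 5772 × (0.614)^(1/4) / √(0.370) = 5772 × 0.8852 / 0.6083 = 8400 K.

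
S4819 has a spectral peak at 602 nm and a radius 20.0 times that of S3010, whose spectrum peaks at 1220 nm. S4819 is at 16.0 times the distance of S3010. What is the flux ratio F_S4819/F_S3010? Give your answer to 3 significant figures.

Wien's law: T_S4819/T_S3010 = λ_S3010/λ_S4819 = 1220/602 = 2.027.
L_S4819/L_S3010 = (R_S4819/R_S3010)²(T_S4819/T_S3010)⁴ = (20.0)²(2.027)⁴ = 6747.
F_S4819/F_S3010 = (L_S4819/L_S3010)/(d_S4819/d_S3010)² = 6747/(16.0)² = 26.36.

26.4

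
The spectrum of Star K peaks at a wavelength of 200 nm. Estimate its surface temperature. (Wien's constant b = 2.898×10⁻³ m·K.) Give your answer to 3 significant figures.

1.45×10^4 K

T = b/λ_max = 2.898×10⁻³ / (200×10⁻⁹) = 1.449×10^4 K.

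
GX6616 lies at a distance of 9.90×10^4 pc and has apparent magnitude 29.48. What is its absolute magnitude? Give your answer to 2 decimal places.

M = m − 5 log₁₀(d/10 pc) = 29.48 − 5 log₁₀(9.90×10^4/10)
  = 29.48 − 5 × 3.996 = 29.48 − 19.98 = 9.50.

9.50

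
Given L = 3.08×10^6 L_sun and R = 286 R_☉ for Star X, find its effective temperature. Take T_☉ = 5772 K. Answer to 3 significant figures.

1.43×10^4 K

T/T_☉ = (L/L_☉)^(1/4) / (R/R_☉)^(1/2)
T = 5772 × (3.08×10^6)^(1/4) / √(286) = 5772 × 41.89 / 16.91 = 1.430×10^4 K.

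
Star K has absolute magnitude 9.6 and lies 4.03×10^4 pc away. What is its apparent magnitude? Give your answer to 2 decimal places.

m = M + 5 log₁₀(d/10 pc) = 9.6 + 5 log₁₀(4.03×10^4/10)
  = 9.6 + 5 × 3.605 = 9.6 + 18.03 = 27.63.

27.63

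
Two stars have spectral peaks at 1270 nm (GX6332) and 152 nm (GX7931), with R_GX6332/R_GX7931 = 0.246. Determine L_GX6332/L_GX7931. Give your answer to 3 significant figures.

1.24×10^-5

Wien's law gives T ∝ 1/λ_max, so T_GX6332/T_GX7931 = λ_GX7931/λ_GX6332 = 152/1270 = 0.1197.
Then L ∝ R²T⁴ gives L_GX6332/L_GX7931 = (0.246)² × (0.1197)⁴ = 0.06052 × 2.052×10^-4 = 1.242×10^-5.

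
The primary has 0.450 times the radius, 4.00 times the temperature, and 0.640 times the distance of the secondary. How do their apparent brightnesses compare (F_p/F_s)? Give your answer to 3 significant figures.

127

L_p/L_s = (R_p/R_s)²(T_p/T_s)⁴ = (0.450)² × (4.00)⁴ = 51.84.
F_p/F_s = (L_p/L_s)/(d_p/d_s)² = 51.84 / (0.640)² = 126.6.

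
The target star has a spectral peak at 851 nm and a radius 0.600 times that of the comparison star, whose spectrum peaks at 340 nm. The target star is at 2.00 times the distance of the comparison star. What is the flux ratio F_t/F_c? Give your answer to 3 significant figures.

Wien's law: T_t/T_c = λ_c/λ_t = 340/851 = 0.3995.
L_t/L_c = (R_t/R_c)²(T_t/T_c)⁴ = (0.600)²(0.3995)⁴ = 0.009173.
F_t/F_c = (L_t/L_c)/(d_t/d_c)² = 0.009173/(2.00)² = 0.002293.

0.00229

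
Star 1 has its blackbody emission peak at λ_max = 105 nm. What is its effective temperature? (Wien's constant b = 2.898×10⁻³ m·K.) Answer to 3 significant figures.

T = b/λ_max = 2.898×10⁻³ / (105×10⁻⁹) = 2.760×10^4 K.

2.76×10^4 K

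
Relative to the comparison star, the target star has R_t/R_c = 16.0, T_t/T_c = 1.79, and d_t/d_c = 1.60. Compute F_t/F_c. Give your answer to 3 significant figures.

L_t/L_c = (R_t/R_c)²(T_t/T_c)⁴ = (16.0)² × (1.79)⁴ = 2628.
F_t/F_c = (L_t/L_c)/(d_t/d_c)² = 2628 / (1.60)² = 1027.

1.03×10^3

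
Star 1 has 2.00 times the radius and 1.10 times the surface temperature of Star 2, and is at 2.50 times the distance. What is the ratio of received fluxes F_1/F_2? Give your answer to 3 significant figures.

0.937

L_1/L_2 = (R_1/R_2)²(T_1/T_2)⁴ = (2.00)² × (1.10)⁴ = 5.856.
F_1/F_2 = (L_1/L_2)/(d_1/d_2)² = 5.856 / (2.50)² = 0.9370.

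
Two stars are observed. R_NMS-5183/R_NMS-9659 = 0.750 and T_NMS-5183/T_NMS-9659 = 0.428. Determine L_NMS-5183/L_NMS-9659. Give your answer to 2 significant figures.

0.019

From the Stefan–Boltzmann law, L ∝ R²T⁴, so
L_NMS-5183/L_NMS-9659 = (R_NMS-5183/R_NMS-9659)² (T_NMS-5183/T_NMS-9659)⁴ = (0.750)² × (0.428)⁴ = 0.5625 × 0.03356 = 0.01888.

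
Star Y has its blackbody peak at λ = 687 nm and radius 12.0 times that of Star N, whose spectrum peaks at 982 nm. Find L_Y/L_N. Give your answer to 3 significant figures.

Wien's law gives T ∝ 1/λ_max, so T_Y/T_N = λ_N/λ_Y = 982/687 = 1.429.
Then L ∝ R²T⁴ gives L_Y/L_N = (12.0)² × (1.429)⁴ = 144.0 × 4.175 = 601.1.

601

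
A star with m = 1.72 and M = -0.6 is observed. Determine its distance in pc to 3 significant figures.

m − M = 5 log₁₀(d/10 pc)
1.72 − (-0.6) = 2.32 = 5 log₁₀(d/10)
d = 10 × 10^(2.32/5) = 10 × 10^0.464 = 29.11 pc.

29.1 pc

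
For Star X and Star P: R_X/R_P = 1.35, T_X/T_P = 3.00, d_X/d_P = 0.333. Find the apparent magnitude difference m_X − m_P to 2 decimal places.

-7.81

L_X/L_P = (1.35)²(3.00)⁴ = 147.6.
F_X/F_P = (L_X/L_P)/(d_X/d_P)² = 147.6/0.1109 = 1331.
m_X − m_P = −2.5 log₁₀(1331) = -7.81.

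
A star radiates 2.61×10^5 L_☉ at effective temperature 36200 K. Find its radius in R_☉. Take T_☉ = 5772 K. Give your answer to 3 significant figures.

R/R_☉ = √(L/L_☉) / (T/T_☉)² = √(2.61×10^5) / (6.272)²
       = 510.9 / 39.33 = 12.99.

13.0 R_☉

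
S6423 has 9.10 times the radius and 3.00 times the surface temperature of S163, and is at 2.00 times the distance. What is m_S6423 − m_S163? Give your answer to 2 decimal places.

L_S6423/L_S163 = (9.10)²(3.00)⁴ = 6708.
F_S6423/F_S163 = (L_S6423/L_S163)/(d_S6423/d_S163)² = 6708/4.000 = 1677.
m_S6423 − m_S163 = −2.5 log₁₀(1677) = -8.06.

-8.06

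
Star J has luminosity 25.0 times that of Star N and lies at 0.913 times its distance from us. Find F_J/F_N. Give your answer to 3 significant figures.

30.0

F = L/(4πd²), so F_J/F_N = (L_J/L_N) / (d_J/d_N)²
= 25.0 / (0.913)² = 25.0 / 0.8336 = 29.99.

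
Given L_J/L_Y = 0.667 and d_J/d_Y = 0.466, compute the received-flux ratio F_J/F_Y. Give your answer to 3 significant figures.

3.07

F = L/(4πd²), so F_J/F_Y = (L_J/L_Y) / (d_J/d_Y)²
= 0.667 / (0.466)² = 0.667 / 0.2172 = 3.072.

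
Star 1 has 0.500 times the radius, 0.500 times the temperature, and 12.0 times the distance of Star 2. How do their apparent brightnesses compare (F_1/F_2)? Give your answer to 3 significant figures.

1.09×10^-4

L_1/L_2 = (R_1/R_2)²(T_1/T_2)⁴ = (0.500)² × (0.500)⁴ = 0.01562.
F_1/F_2 = (L_1/L_2)/(d_1/d_2)² = 0.01562 / (12.0)² = 1.085×10^-4.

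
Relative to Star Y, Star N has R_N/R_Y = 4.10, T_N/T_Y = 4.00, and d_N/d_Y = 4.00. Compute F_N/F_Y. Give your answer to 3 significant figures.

269

L_N/L_Y = (R_N/R_Y)²(T_N/T_Y)⁴ = (4.10)² × (4.00)⁴ = 4303.
F_N/F_Y = (L_N/L_Y)/(d_N/d_Y)² = 4303 / (4.00)² = 269.0.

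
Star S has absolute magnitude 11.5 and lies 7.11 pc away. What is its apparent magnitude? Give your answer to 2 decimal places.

m = M + 5 log₁₀(d/10 pc) = 11.5 + 5 log₁₀(7.11/10)
  = 11.5 + 5 × -0.148 = 11.5 + -0.74 = 10.76.

10.76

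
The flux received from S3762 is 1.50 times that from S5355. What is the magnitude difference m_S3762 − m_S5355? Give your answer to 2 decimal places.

-0.44

m_S3762 − m_S5355 = −2.5 log₁₀(F_S3762/F_S5355) = −2.5 log₁₀(1.50) = −2.5 × (0.176) = -0.440.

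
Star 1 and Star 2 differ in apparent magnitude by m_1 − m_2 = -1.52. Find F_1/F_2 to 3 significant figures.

4.06

F_1/F_2 = 10^(−(m_1 − m_2)/2.5) = 10^(1.52/2.5) = 10^0.608 = 4.055.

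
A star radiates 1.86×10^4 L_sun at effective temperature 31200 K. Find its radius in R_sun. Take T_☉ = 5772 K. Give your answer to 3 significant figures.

4.67 R_sun

R/R_☉ = √(L/L_☉) / (T/T_☉)² = √(1.86×10^4) / (5.405)²
       = 136.4 / 29.22 = 4.668.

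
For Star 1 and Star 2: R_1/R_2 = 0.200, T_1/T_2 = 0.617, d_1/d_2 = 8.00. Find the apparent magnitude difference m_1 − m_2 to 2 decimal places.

L_1/L_2 = (0.200)²(0.617)⁴ = 0.005797.
F_1/F_2 = (L_1/L_2)/(d_1/d_2)² = 0.005797/64.00 = 9.058×10^-5.
m_1 − m_2 = −2.5 log₁₀(9.058×10^-5) = 10.11.

10.11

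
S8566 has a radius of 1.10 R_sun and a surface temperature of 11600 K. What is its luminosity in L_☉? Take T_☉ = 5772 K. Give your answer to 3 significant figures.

19.7 L_☉

L/L_☉ = (R/R_☉)² (T/T_☉)⁴ = (1.10)² × (11600/5772)⁴
       = 1.210 × (2.010)⁴ = 1.210 × 16.31 = 19.74.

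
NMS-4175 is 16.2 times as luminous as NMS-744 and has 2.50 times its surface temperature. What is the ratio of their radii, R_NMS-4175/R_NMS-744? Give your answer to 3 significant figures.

0.644

L ∝ R²T⁴ gives R ∝ √L / T², so
R_NMS-4175/R_NMS-744 = √(16.2) / (2.50)² = 4.025 / 6.250 = 0.6440.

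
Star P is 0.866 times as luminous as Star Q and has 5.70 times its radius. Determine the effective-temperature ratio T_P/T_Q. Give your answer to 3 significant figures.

L ∝ R²T⁴ gives T ∝ (L/R²)^(1/4), so
T_P/T_Q = (0.866 / 5.70²)^(1/4) = (0.02665)^(1/4) = 0.4041.

0.404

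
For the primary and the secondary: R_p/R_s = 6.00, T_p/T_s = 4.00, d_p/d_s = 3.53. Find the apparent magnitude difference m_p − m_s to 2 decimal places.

-7.17

L_p/L_s = (6.00)²(4.00)⁴ = 9216.
F_p/F_s = (L_p/L_s)/(d_p/d_s)² = 9216/12.46 = 739.6.
m_p − m_s = −2.5 log₁₀(739.6) = -7.17.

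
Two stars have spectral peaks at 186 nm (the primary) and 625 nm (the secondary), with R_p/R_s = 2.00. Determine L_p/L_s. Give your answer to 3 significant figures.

Wien's law gives T ∝ 1/λ_max, so T_p/T_s = λ_s/λ_p = 625/186 = 3.360.
Then L ∝ R²T⁴ gives L_p/L_s = (2.00)² × (3.360)⁴ = 4.000 × 127.5 = 510.0.

510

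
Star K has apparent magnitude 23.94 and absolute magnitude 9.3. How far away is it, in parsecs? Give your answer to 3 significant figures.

m − M = 5 log₁₀(d/10 pc)
23.94 − (9.3) = 14.64 = 5 log₁₀(d/10)
d = 10 × 10^(14.64/5) = 10 × 10^2.928 = 8472 pc.

8.47×10^3 pc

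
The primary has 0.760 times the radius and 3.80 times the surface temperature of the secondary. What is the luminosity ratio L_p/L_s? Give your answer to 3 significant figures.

From the Stefan–Boltzmann law, L ∝ R²T⁴, so
L_p/L_s = (R_p/R_s)² (T_p/T_s)⁴ = (0.760)² × (3.80)⁴ = 0.5776 × 208.5 = 120.4.

120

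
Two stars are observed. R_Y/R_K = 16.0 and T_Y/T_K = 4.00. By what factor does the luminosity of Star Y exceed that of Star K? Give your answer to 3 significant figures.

From the Stefan–Boltzmann law, L ∝ R²T⁴, so
L_Y/L_K = (R_Y/R_K)² (T_Y/T_K)⁴ = (16.0)² × (4.00)⁴ = 256.0 × 256.0 = 6.554×10^4.

6.55×10^4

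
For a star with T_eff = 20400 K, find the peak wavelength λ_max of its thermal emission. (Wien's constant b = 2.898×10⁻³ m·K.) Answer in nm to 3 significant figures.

142 nm

λ_max = b/T = 2.898×10⁻³ / 20400 = 1.42×10^-7 m = 142.1 nm.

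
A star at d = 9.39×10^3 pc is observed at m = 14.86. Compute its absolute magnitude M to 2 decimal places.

-0.00

M = m − 5 log₁₀(d/10 pc) = 14.86 − 5 log₁₀(9.39×10^3/10)
  = 14.86 − 5 × 2.973 = 14.86 − 14.86 = -0.00.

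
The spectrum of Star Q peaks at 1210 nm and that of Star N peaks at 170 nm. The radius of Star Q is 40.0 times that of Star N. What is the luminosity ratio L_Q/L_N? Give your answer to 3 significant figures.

0.623

Wien's law gives T ∝ 1/λ_max, so T_Q/T_N = λ_N/λ_Q = 170/1210 = 0.1405.
Then L ∝ R²T⁴ gives L_Q/L_N = (40.0)² × (0.1405)⁴ = 1600 × 3.896×10^-4 = 0.6234.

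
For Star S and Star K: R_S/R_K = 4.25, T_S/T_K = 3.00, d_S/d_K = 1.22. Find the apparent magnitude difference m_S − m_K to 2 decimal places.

L_S/L_K = (4.25)²(3.00)⁴ = 1463.
F_S/F_K = (L_S/L_K)/(d_S/d_K)² = 1463/1.488 = 983.0.
m_S − m_K = −2.5 log₁₀(983.0) = -7.48.

-7.48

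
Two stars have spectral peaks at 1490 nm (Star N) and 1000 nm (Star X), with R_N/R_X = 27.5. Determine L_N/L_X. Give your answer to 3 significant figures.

Wien's law gives T ∝ 1/λ_max, so T_N/T_X = λ_X/λ_N = 1000/1490 = 0.6711.
Then L ∝ R²T⁴ gives L_N/L_X = (27.5)² × (0.6711)⁴ = 756.2 × 0.2029 = 153.4.

153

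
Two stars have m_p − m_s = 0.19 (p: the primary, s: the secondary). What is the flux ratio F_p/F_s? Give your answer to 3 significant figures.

0.839

F_p/F_s = 10^(−(m_p − m_s)/2.5) = 10^(-0.19/2.5) = 10^-0.076 = 0.8395.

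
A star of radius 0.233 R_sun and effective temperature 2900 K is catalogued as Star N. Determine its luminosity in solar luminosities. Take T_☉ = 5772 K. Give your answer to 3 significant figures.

0.00346 solar luminosities

L/L_☉ = (R/R_☉)² (T/T_☉)⁴ = (0.233)² × (2900/5772)⁴
       = 0.05429 × (0.5024)⁴ = 0.05429 × 0.06372 = 0.003459.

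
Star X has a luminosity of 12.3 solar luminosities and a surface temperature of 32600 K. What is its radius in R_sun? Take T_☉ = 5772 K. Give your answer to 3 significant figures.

R/R_☉ = √(L/L_☉) / (T/T_☉)² = √(12.3) / (5.648)²
       = 3.507 / 31.90 = 0.1099.

0.110 R_sun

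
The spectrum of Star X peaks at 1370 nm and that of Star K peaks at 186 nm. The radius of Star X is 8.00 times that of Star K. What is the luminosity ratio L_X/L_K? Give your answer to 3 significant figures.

0.0217

Wien's law gives T ∝ 1/λ_max, so T_X/T_K = λ_K/λ_X = 186/1370 = 0.1358.
Then L ∝ R²T⁴ gives L_X/L_K = (8.00)² × (0.1358)⁴ = 64.00 × 3.398×10^-4 = 0.02174.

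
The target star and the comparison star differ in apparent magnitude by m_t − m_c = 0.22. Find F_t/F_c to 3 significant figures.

F_t/F_c = 10^(−(m_t − m_c)/2.5) = 10^(-0.22/2.5) = 10^-0.088 = 0.8166.

0.817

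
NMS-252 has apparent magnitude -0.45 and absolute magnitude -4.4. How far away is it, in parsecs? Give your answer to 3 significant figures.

m − M = 5 log₁₀(d/10 pc)
-0.45 − (-4.4) = 3.95 = 5 log₁₀(d/10)
d = 10 × 10^(3.95/5) = 10 × 10^0.790 = 61.66 pc.

61.7 pc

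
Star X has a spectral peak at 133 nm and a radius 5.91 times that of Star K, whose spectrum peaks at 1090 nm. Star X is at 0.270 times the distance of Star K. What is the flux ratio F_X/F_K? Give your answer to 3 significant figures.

2.16×10^6

Wien's law: T_X/T_K = λ_K/λ_X = 1090/133 = 8.195.
L_X/L_K = (R_X/R_K)²(T_X/T_K)⁴ = (5.91)²(8.195)⁴ = 1.576×10^5.
F_X/F_K = (L_X/L_K)/(d_X/d_K)² = 1.576×10^5/(0.270)² = 2.161×10^6.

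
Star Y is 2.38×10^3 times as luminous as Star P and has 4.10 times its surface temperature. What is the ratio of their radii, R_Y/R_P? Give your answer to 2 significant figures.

L ∝ R²T⁴ gives R ∝ √L / T², so
R_Y/R_P = √(2.38×10^3) / (4.10)² = 48.79 / 16.81 = 2.902.

2.9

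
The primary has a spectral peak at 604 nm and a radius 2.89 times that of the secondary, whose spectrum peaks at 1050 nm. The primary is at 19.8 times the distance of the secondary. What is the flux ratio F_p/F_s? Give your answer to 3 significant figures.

Wien's law: T_p/T_s = λ_s/λ_p = 1050/604 = 1.738.
L_p/L_s = (R_p/R_s)²(T_p/T_s)⁴ = (2.89)²(1.738)⁴ = 76.28.
F_p/F_s = (L_p/L_s)/(d_p/d_s)² = 76.28/(19.8)² = 0.1946.

0.195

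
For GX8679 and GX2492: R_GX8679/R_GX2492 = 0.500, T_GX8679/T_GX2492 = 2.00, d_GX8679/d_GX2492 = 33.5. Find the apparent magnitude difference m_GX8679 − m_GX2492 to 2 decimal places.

L_GX8679/L_GX2492 = (0.500)²(2.00)⁴ = 4.000.
F_GX8679/F_GX2492 = (L_GX8679/L_GX2492)/(d_GX8679/d_GX2492)² = 4.000/1122 = 0.003564.
m_GX8679 − m_GX2492 = −2.5 log₁₀(0.003564) = 6.12.

6.12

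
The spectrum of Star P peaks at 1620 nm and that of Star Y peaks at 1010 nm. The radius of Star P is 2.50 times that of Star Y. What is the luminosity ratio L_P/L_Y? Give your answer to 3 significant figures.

0.944

Wien's law gives T ∝ 1/λ_max, so T_P/T_Y = λ_Y/λ_P = 1010/1620 = 0.6235.
Then L ∝ R²T⁴ gives L_P/L_Y = (2.50)² × (0.6235)⁴ = 6.250 × 0.1511 = 0.9443.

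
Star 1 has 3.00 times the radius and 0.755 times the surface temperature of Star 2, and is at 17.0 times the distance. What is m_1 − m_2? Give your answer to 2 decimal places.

L_1/L_2 = (3.00)²(0.755)⁴ = 2.924.
F_1/F_2 = (L_1/L_2)/(d_1/d_2)² = 2.924/289.0 = 0.01012.
m_1 − m_2 = −2.5 log₁₀(0.01012) = 4.99.

4.99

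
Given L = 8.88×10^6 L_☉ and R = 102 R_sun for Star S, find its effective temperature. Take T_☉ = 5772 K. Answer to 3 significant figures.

T/T_☉ = (L/L_☉)^(1/4) / (R/R_☉)^(1/2)
T = 5772 × (8.88×10^6)^(1/4) / √(102) = 5772 × 54.59 / 10.10 = 3.120×10^4 K.

3.12×10^4 K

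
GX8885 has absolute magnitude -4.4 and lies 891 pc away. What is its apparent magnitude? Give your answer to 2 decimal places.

m = M + 5 log₁₀(d/10 pc) = -4.4 + 5 log₁₀(891/10)
  = -4.4 + 5 × 1.950 = -4.4 + 9.75 = 5.35.

5.35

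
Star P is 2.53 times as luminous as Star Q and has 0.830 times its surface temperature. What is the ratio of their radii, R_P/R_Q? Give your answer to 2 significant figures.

2.3

L ∝ R²T⁴ gives R ∝ √L / T², so
R_P/R_Q = √(2.53) / (0.830)² = 1.591 / 0.6889 = 2.309.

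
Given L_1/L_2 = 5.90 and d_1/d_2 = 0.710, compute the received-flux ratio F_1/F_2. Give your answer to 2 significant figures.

F = L/(4πd²), so F_1/F_2 = (L_1/L_2) / (d_1/d_2)²
= 5.90 / (0.710)² = 5.90 / 0.5041 = 11.70.

12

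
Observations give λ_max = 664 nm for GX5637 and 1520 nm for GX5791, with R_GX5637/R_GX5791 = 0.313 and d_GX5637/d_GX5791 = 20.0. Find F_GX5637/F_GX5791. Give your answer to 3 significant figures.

Wien's law: T_GX5637/T_GX5791 = λ_GX5791/λ_GX5637 = 1520/664 = 2.289.
L_GX5637/L_GX5791 = (R_GX5637/R_GX5791)²(T_GX5637/T_GX5791)⁴ = (0.313)²(2.289)⁴ = 2.690.
F_GX5637/F_GX5791 = (L_GX5637/L_GX5791)/(d_GX5637/d_GX5791)² = 2.690/(20.0)² = 0.006726.

0.00673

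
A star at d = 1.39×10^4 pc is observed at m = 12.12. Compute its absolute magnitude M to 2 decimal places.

-3.60

M = m − 5 log₁₀(d/10 pc) = 12.12 − 5 log₁₀(1.39×10^4/10)
  = 12.12 − 5 × 3.143 = 12.12 − 15.72 = -3.60.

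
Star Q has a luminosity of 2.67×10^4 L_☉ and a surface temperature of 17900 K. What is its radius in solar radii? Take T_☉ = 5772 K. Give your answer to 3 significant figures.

R/R_☉ = √(L/L_☉) / (T/T_☉)² = √(2.67×10^4) / (3.101)²
       = 163.4 / 9.617 = 16.99.

17.0 solar radii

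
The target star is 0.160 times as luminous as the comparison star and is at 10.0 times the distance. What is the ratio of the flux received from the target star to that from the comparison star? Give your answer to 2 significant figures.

0.0016

F = L/(4πd²), so F_t/F_c = (L_t/L_c) / (d_t/d_c)²
= 0.160 / (10.0)² = 0.160 / 100.0 = 0.001600.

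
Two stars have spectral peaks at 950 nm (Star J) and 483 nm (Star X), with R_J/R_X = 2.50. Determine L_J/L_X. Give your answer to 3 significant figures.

Wien's law gives T ∝ 1/λ_max, so T_J/T_X = λ_X/λ_J = 483/950 = 0.5084.
Then L ∝ R²T⁴ gives L_J/L_X = (2.50)² × (0.5084)⁴ = 6.250 × 0.06682 = 0.4176.

0.418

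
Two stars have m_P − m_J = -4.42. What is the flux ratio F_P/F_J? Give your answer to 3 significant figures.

F_P/F_J = 10^(−(m_P − m_J)/2.5) = 10^(4.42/2.5) = 10^1.768 = 58.61.

58.6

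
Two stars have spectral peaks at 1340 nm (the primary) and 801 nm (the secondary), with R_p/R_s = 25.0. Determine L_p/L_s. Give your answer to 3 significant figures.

79.8

Wien's law gives T ∝ 1/λ_max, so T_p/T_s = λ_s/λ_p = 801/1340 = 0.5978.
Then L ∝ R²T⁴ gives L_p/L_s = (25.0)² × (0.5978)⁴ = 625.0 × 0.1277 = 79.80.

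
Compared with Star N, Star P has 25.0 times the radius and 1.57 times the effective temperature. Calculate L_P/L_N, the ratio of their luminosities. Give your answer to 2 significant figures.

From the Stefan–Boltzmann law, L ∝ R²T⁴, so
L_P/L_N = (R_P/R_N)² (T_P/T_N)⁴ = (25.0)² × (1.57)⁴ = 625.0 × 6.076 = 3797.

3.8×10^3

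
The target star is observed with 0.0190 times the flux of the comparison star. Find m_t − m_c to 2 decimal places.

4.30

m_t − m_c = −2.5 log₁₀(F_t/F_c) = −2.5 log₁₀(0.0190) = −2.5 × (-1.721) = 4.303.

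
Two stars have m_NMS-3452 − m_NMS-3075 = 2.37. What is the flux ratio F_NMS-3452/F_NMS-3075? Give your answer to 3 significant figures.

0.113

F_NMS-3452/F_NMS-3075 = 10^(−(m_NMS-3452 − m_NMS-3075)/2.5) = 10^(-2.37/2.5) = 10^-0.948 = 0.1127.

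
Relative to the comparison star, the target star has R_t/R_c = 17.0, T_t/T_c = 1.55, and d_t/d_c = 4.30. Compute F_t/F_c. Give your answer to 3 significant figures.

L_t/L_c = (R_t/R_c)²(T_t/T_c)⁴ = (17.0)² × (1.55)⁴ = 1668.
F_t/F_c = (L_t/L_c)/(d_t/d_c)² = 1668 / (4.30)² = 90.22.

90.2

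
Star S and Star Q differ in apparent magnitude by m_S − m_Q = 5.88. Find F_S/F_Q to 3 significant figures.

0.00445

F_S/F_Q = 10^(−(m_S − m_Q)/2.5) = 10^(-5.88/2.5) = 10^-2.352 = 0.004446.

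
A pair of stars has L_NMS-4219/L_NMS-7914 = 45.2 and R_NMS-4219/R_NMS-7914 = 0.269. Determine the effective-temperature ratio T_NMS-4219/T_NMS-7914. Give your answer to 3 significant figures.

L ∝ R²T⁴ gives T ∝ (L/R²)^(1/4), so
T_NMS-4219/T_NMS-7914 = (45.2 / 0.269²)^(1/4) = (624.6)^(1/4) = 4.999.

5.00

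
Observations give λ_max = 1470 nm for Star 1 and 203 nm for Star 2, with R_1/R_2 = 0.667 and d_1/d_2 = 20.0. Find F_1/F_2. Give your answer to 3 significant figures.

4.04×10^-7

Wien's law: T_1/T_2 = λ_2/λ_1 = 203/1470 = 0.1381.
L_1/L_2 = (R_1/R_2)²(T_1/T_2)⁴ = (0.667)²(0.1381)⁴ = 1.618×10^-4.
F_1/F_2 = (L_1/L_2)/(d_1/d_2)² = 1.618×10^-4/(20.0)² = 4.045×10^-7.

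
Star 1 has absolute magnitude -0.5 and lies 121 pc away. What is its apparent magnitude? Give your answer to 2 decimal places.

4.91

m = M + 5 log₁₀(d/10 pc) = -0.5 + 5 log₁₀(121/10)
  = -0.5 + 5 × 1.083 = -0.5 + 5.41 = 4.91.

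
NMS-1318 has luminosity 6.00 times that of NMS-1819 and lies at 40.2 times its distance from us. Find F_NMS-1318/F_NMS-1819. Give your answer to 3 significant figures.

0.00371

F = L/(4πd²), so F_NMS-1318/F_NMS-1819 = (L_NMS-1318/L_NMS-1819) / (d_NMS-1318/d_NMS-1819)²
= 6.00 / (40.2)² = 6.00 / 1616 = 0.003713.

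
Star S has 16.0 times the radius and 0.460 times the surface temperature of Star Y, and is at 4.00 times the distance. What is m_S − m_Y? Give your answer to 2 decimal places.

L_S/L_Y = (16.0)²(0.460)⁴ = 11.46.
F_S/F_Y = (L_S/L_Y)/(d_S/d_Y)² = 11.46/16.00 = 0.7164.
m_S − m_Y = −2.5 log₁₀(0.7164) = 0.36.

0.36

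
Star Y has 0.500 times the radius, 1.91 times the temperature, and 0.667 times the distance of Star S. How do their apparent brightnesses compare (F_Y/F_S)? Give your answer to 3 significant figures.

7.48

L_Y/L_S = (R_Y/R_S)²(T_Y/T_S)⁴ = (0.500)² × (1.91)⁴ = 3.327.
F_Y/F_S = (L_Y/L_S)/(d_Y/d_S)² = 3.327 / (0.667)² = 7.479.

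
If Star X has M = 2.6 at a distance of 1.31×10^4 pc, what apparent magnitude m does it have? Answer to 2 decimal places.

18.19

m = M + 5 log₁₀(d/10 pc) = 2.6 + 5 log₁₀(1.31×10^4/10)
  = 2.6 + 5 × 3.117 = 2.6 + 15.59 = 18.19.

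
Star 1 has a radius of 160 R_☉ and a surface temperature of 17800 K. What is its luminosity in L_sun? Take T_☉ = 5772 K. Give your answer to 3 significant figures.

2.32×10^6 L_sun

L/L_☉ = (R/R_☉)² (T/T_☉)⁴ = (160)² × (17800/5772)⁴
       = 2.560×10^4 × (3.084)⁴ = 2.560×10^4 × 90.44 = 2.315×10^6.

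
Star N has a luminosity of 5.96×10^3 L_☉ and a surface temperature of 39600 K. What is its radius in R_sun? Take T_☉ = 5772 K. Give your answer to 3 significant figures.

R/R_☉ = √(L/L_☉) / (T/T_☉)² = √(5.96×10^3) / (6.861)²
       = 77.20 / 47.07 = 1.640.

1.64 R_sun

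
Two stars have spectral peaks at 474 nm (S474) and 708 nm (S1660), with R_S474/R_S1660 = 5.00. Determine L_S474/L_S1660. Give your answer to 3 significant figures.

Wien's law gives T ∝ 1/λ_max, so T_S474/T_S1660 = λ_S1660/λ_S474 = 708/474 = 1.494.
Then L ∝ R²T⁴ gives L_S474/L_S1660 = (5.00)² × (1.494)⁴ = 25.00 × 4.978 = 124.4.

124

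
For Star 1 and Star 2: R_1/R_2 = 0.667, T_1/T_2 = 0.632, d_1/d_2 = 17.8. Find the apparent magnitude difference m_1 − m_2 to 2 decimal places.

9.12

L_1/L_2 = (0.667)²(0.632)⁴ = 0.07098.
F_1/F_2 = (L_1/L_2)/(d_1/d_2)² = 0.07098/316.8 = 2.240×10^-4.
m_1 − m_2 = −2.5 log₁₀(2.240×10^-4) = 9.12.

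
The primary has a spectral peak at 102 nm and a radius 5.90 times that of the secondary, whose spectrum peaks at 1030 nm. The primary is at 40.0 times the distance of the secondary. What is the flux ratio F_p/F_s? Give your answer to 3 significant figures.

Wien's law: T_p/T_s = λ_s/λ_p = 1030/102 = 10.10.
L_p/L_s = (R_p/R_s)²(T_p/T_s)⁴ = (5.90)²(10.10)⁴ = 3.620×10^5.
F_p/F_s = (L_p/L_s)/(d_p/d_s)² = 3.620×10^5/(40.0)² = 226.2.

226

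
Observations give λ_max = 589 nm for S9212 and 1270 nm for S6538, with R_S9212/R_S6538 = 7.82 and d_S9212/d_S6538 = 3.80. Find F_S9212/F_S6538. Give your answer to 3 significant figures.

91.5

Wien's law: T_S9212/T_S6538 = λ_S6538/λ_S9212 = 1270/589 = 2.156.
L_S9212/L_S6538 = (R_S9212/R_S6538)²(T_S9212/T_S6538)⁴ = (7.82)²(2.156)⁴ = 1322.
F_S9212/F_S6538 = (L_S9212/L_S6538)/(d_S9212/d_S6538)² = 1322/(3.80)² = 91.54.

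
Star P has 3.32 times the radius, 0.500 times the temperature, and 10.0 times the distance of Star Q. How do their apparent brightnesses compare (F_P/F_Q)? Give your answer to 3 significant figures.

L_P/L_Q = (R_P/R_Q)²(T_P/T_Q)⁴ = (3.32)² × (0.500)⁴ = 0.6889.
F_P/F_Q = (L_P/L_Q)/(d_P/d_Q)² = 0.6889 / (10.0)² = 0.006889.

0.00689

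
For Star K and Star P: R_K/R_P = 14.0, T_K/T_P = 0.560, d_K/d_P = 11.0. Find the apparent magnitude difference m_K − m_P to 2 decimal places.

L_K/L_P = (14.0)²(0.560)⁴ = 19.28.
F_K/F_P = (L_K/L_P)/(d_K/d_P)² = 19.28/121.0 = 0.1593.
m_K − m_P = −2.5 log₁₀(0.1593) = 1.99.

1.99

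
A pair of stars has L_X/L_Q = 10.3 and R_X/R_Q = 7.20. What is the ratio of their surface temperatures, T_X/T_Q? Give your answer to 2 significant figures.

0.67

L ∝ R²T⁴ gives T ∝ (L/R²)^(1/4), so
T_X/T_Q = (10.3 / 7.20²)^(1/4) = (0.1987)^(1/4) = 0.6676.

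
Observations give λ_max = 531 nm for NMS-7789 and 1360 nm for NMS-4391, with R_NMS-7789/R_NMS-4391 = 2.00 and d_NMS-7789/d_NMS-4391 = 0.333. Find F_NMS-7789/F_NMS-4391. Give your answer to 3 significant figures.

1.55×10^3

Wien's law: T_NMS-7789/T_NMS-4391 = λ_NMS-4391/λ_NMS-7789 = 1360/531 = 2.561.
L_NMS-7789/L_NMS-4391 = (R_NMS-7789/R_NMS-4391)²(T_NMS-7789/T_NMS-4391)⁴ = (2.00)²(2.561)⁴ = 172.1.
F_NMS-7789/F_NMS-4391 = (L_NMS-7789/L_NMS-4391)/(d_NMS-7789/d_NMS-4391)² = 172.1/(0.333)² = 1552.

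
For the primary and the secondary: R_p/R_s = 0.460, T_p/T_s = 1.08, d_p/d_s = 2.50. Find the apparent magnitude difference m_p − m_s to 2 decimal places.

L_p/L_s = (0.460)²(1.08)⁴ = 0.2879.
F_p/F_s = (L_p/L_s)/(d_p/d_s)² = 0.2879/6.250 = 0.04606.
m_p − m_s = −2.5 log₁₀(0.04606) = 3.34.

3.34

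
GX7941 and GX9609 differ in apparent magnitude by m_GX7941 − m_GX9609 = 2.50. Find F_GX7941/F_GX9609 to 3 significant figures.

F_GX7941/F_GX9609 = 10^(−(m_GX7941 − m_GX9609)/2.5) = 10^(-2.50/2.5) = 10^-1.000 = 0.1000.

0.100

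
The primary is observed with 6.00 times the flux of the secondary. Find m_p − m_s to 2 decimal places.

-1.95

m_p − m_s = −2.5 log₁₀(F_p/F_s) = −2.5 log₁₀(6.00) = −2.5 × (0.778) = -1.945.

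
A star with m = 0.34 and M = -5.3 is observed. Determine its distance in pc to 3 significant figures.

m − M = 5 log₁₀(d/10 pc)
0.34 − (-5.3) = 5.64 = 5 log₁₀(d/10)
d = 10 × 10^(5.64/5) = 10 × 10^1.128 = 134.3 pc.

134 pc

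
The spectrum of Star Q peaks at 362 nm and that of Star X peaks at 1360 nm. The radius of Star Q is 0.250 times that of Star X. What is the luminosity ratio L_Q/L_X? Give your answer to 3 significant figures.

Wien's law gives T ∝ 1/λ_max, so T_Q/T_X = λ_X/λ_Q = 1360/362 = 3.757.
Then L ∝ R²T⁴ gives L_Q/L_X = (0.250)² × (3.757)⁴ = 0.06250 × 199.2 = 12.45.

12.5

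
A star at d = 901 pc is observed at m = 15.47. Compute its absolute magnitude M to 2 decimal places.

M = m − 5 log₁₀(d/10 pc) = 15.47 − 5 log₁₀(901/10)
  = 15.47 − 5 × 1.955 = 15.47 − 9.77 = 5.70.

5.70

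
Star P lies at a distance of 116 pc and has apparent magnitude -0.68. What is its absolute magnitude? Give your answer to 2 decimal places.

M = m − 5 log₁₀(d/10 pc) = -0.68 − 5 log₁₀(116/10)
  = -0.68 − 5 × 1.064 = -0.68 − 5.32 = -6.00.

-6.00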